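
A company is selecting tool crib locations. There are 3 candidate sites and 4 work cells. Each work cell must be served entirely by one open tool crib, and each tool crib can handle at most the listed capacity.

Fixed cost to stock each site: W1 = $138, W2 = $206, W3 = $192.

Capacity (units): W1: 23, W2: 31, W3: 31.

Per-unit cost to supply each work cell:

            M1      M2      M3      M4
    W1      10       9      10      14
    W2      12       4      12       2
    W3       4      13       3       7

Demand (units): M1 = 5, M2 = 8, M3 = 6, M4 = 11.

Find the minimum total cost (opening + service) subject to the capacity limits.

Minimum total cost: 392

Open {W2}: M1→W2 12·5=60, M2→W2 4·8=32, M3→W2 12·6=72, M4→W2 2·11=22.
Loads: W2 carries 30/31. Service 186; fixed 206; total 392.
Next best feasible plan costs 411.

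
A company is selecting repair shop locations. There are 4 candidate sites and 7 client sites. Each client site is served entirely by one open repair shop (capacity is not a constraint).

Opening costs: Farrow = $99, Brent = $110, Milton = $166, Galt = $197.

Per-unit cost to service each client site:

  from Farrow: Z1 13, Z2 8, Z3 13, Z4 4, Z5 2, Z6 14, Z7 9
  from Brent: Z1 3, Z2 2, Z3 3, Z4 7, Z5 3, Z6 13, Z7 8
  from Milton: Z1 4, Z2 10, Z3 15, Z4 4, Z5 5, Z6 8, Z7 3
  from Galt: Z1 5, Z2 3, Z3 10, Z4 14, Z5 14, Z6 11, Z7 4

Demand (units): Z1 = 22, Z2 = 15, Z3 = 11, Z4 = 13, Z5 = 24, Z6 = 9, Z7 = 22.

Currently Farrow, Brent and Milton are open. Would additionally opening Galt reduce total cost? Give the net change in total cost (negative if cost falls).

No — net change +197 (cost rises by 197).

Current service cost with {Farrow, Brent, Milton}: 367.
Adding Galt: each client site re-picks its cheapest; new service cost 367, saving 0.
Extra fixed cost: 197. Net change = 197 − 0 = 197.
(Totals: 742 → 939.)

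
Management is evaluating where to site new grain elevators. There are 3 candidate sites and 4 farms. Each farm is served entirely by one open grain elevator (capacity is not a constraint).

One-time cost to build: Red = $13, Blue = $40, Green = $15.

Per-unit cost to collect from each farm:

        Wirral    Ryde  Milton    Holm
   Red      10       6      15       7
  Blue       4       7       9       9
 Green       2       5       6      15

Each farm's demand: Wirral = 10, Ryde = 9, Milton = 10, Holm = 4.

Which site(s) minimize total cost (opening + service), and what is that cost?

For any fixed open set, each farm goes to its cheapest open site; total = fixed + service.
{Red, Green}: Wirral→Green 2·10=20, Ryde→Green 5·9=45, Milton→Green 6·10=60, Holm→Red 7·4=28. Service 153; fixed 28; total 181.
{Green}: service 185 + fixed 15 = 200
{Blue, Green}: Wirral→Green 2·10=20, Ryde→Green 5·9=45, Milton→Green 6·10=60, Holm→Blue 9·4=36. Service 161; fixed 55; total 216.
{Red, Blue, Green}: service 153 + fixed 68 = 221
(All 7 nonempty subsets were checked; Red and Green is lowest.)

Open Red and Green; minimum total cost 181.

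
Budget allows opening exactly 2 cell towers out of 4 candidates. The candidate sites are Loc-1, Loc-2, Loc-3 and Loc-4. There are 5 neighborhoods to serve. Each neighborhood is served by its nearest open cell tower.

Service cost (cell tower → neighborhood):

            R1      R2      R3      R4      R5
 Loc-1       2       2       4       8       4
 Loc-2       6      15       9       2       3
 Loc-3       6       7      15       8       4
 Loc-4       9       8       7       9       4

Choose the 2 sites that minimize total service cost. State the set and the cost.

Choose Loc-1 and Loc-2; total service cost 13.

With exactly 2 open, each neighborhood uses its cheapest among the chosen.
{Loc-1, Loc-2}: R1→Loc-1 2, R2→Loc-1 2, R3→Loc-1 4, R4→Loc-2 2, R5→Loc-2 3. Service cost 13.
{Loc-1, Loc-3}: service cost 20
{Loc-1, Loc-4}: service cost 20
Among all 6 size-2 choices, {Loc-1, Loc-2} is lowest.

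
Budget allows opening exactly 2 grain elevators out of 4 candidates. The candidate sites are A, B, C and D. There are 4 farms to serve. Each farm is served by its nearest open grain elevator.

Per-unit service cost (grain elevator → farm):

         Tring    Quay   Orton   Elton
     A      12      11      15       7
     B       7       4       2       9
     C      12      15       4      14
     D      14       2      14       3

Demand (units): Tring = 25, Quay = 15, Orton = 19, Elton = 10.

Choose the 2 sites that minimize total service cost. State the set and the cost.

Choose B and D; total service cost 273.

With exactly 2 open, each farm uses its cheapest among the chosen.
{B, D}: Tring→B 7·25=175, Quay→D 2·15=30, Orton→B 2·19=38, Elton→D 3·10=30. Service cost 273.
{A, B}: service cost 343
{B, C}: service cost 363
Among all 6 size-2 choices, {B, D} is lowest.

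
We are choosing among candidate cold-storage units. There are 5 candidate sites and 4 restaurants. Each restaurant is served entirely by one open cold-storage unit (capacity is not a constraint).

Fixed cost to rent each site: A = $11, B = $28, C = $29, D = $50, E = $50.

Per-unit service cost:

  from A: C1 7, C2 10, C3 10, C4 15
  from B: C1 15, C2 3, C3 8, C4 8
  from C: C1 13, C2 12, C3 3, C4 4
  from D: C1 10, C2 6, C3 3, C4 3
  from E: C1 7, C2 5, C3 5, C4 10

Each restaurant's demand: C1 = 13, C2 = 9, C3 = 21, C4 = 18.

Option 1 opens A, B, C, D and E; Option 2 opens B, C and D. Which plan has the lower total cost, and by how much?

Option 1: {A, B, C, D, E}: C1→A 7·13=91, C2→B 3·9=27, C3→C 3·21=63, C4→D 3·18=54. Service 235; fixed 168; total 403.
Option 2: {B, C, D}: C1→D 10·13=130, C2→B 3·9=27, C3→C 3·21=63, C4→D 3·18=54. Service 274; fixed 107; total 381.
Difference: |403 − 381| = 22.

Option 2 is cheaper by 22.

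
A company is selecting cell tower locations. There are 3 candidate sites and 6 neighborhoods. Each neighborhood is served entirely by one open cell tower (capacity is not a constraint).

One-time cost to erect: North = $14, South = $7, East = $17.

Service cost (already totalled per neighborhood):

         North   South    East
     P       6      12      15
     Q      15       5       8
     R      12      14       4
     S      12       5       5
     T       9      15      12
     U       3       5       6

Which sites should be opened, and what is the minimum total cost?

Open North and South; minimum total cost 61.

For any fixed open set, each neighborhood goes to its cheapest open site; total = fixed + service.
{North, South}: P→North 6, Q→South 5, R→North 12, S→South 5, T→North 9, U→North 3. Service 40; fixed 21; total 61.
{South}: service 56 + fixed 7 = 63
{North, East}: service 35 + fixed 31 = 66
{North, South, East}: P→North 6, Q→South 5, R→East 4, S→South 5, T→North 9, U→North 3. Service 32; fixed 38; total 70.
No other subset beats 61.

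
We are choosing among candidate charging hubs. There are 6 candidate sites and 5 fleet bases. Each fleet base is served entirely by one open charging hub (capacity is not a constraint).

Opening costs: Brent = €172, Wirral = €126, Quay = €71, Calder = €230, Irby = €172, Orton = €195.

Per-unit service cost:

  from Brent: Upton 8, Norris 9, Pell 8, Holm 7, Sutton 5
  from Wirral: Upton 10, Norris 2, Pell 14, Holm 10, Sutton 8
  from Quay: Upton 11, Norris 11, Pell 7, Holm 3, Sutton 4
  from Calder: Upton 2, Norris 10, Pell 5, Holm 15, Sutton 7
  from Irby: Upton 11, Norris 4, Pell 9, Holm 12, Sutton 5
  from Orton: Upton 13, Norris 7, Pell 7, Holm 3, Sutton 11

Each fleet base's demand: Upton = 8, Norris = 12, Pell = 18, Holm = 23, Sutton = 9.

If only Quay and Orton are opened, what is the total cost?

Total cost: 669

Each fleet base is assigned to its cheapest site among the open ones.
{Quay, Orton}: Upton→Quay 11·8=88, Norris→Orton 7·12=84, Pell→Quay 7·18=126, Holm→Quay 3·23=69, Sutton→Quay 4·9=36. Service 403; fixed 266; total 669.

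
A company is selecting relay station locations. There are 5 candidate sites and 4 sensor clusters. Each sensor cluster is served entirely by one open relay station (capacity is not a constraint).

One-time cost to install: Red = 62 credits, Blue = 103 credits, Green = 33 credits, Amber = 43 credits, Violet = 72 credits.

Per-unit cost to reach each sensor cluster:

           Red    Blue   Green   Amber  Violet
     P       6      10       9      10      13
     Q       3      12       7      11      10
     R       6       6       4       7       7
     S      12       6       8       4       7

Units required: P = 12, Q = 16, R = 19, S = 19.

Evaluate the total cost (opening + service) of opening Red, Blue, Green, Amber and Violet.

Each sensor cluster is assigned to its cheapest site among the open ones.
{Red, Blue, Green, Amber, Violet}: P→Red 6·12=72, Q→Red 3·16=48, R→Green 4·19=76, S→Amber 4·19=76. Service 272; fixed 313; total 585.

Total cost: 585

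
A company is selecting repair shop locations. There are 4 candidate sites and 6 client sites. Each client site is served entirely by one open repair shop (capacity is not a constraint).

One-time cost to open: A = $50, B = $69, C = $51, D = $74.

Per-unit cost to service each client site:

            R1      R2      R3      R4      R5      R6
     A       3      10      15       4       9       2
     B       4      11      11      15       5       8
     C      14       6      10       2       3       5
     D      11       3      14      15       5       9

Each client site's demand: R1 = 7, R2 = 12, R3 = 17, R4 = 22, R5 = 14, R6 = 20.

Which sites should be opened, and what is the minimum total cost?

For any fixed open set, each client site goes to its cheapest open site; total = fixed + service.
{A, C}: R1→A 3·7=21, R2→C 6·12=72, R3→C 10·17=170, R4→C 2·22=44, R5→C 3·14=42, R6→A 2·20=40. Service 389; fixed 101; total 490.
{A, C, D}: R1→A 3·7=21, R2→D 3·12=36, R3→C 10·17=170, R4→C 2·22=44, R5→C 3·14=42, R6→A 2·20=40. Service 353; fixed 175; total 528.
{A, B, C}: service 389 + fixed 170 = 559
{A, B, C, D}: R1→A 3·7=21, R2→D 3·12=36, R3→C 10·17=170, R4→C 2·22=44, R5→C 3·14=42, R6→A 2·20=40. Service 353; fixed 244; total 597.
No other subset beats 490.

Open A and C; minimum total cost 490.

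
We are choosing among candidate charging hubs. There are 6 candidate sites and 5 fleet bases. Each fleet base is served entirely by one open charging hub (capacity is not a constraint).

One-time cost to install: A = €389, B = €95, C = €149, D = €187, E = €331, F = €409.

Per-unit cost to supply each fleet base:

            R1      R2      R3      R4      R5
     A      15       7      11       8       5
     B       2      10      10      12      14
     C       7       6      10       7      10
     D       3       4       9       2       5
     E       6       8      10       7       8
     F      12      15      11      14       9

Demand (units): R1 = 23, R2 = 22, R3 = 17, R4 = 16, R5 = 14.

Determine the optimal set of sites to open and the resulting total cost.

For any fixed open set, each fleet base goes to its cheapest open site; total = fixed + service.
{D}: R1→D 3·23=69, R2→D 4·22=88, R3→D 9·17=153, R4→D 2·16=32, R5→D 5·14=70. Service 412; fixed 187; total 599.
{B, D}: service 389 + fixed 282 = 671
{C, D}: R1→D 3·23=69, R2→D 4·22=88, R3→D 9·17=153, R4→D 2·16=32, R5→D 5·14=70. Service 412; fixed 336; total 748.
{A, B, C, D, E, F}: R1→B 2·23=46, R2→D 4·22=88, R3→D 9·17=153, R4→D 2·16=32, R5→A 5·14=70. Service 389; fixed 1560; total 1949.
No other subset beats 599.

Open D only; minimum total cost 599.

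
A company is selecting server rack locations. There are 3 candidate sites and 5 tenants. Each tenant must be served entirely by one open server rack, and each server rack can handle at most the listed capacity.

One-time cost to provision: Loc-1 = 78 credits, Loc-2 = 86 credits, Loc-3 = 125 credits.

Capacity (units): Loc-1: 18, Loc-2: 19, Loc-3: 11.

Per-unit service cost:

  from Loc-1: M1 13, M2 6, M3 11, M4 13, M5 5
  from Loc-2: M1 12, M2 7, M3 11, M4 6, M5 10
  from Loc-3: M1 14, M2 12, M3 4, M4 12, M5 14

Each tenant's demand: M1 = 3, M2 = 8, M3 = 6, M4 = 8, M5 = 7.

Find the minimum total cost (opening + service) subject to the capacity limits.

Open {Loc-1, Loc-2}: M1→Loc-2 12·3=36, M2→Loc-1 6·8=48, M3→Loc-2 11·6=66, M4→Loc-2 6·8=48, M5→Loc-1 5·7=35.
Loads: Loc-1 carries 15/18, Loc-2 carries 17/19. Service 233; fixed 164; total 397.
Next best feasible plan costs 400.

Minimum total cost: 397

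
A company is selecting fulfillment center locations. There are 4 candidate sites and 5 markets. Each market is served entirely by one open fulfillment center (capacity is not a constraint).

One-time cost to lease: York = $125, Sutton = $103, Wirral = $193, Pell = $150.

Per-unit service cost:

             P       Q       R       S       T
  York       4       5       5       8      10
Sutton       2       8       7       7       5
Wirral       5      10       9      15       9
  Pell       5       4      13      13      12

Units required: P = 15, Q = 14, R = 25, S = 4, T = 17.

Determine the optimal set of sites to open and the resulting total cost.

Open Sutton only; minimum total cost 533.

For any fixed open set, each market goes to its cheapest open site; total = fixed + service.
{Sutton}: P→Sutton 2·15=30, Q→Sutton 8·14=112, R→Sutton 7·25=175, S→Sutton 7·4=28, T→Sutton 5·17=85. Service 430; fixed 103; total 533.
{York, Sutton}: service 338 + fixed 228 = 566
{York}: service 457 + fixed 125 = 582
{York, Sutton, Wirral, Pell}: service 324 + fixed 571 = 895
(All 15 nonempty subsets were checked; Sutton only is lowest.)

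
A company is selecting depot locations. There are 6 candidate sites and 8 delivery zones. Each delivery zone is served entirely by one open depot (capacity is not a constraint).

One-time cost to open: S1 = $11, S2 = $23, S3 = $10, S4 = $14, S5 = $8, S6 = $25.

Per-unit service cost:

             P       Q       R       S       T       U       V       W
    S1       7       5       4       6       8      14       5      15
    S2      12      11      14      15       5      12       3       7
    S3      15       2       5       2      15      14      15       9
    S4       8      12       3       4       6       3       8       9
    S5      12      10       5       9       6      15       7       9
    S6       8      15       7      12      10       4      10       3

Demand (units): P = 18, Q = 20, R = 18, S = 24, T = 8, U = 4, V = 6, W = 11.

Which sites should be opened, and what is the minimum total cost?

For any fixed open set, each delivery zone goes to its cheapest open site; total = fixed + service.
{S1, S3, S4, S6}: P→S1 7·18=126, Q→S3 2·20=40, R→S4 3·18=54, S→S3 2·24=48, T→S4 6·8=48, U→S4 3·4=12, V→S1 5·6=30, W→S6 3·11=33. Service 391; fixed 60; total 451.
{S1, S2, S3, S4, S6}: P→S1 7·18=126, Q→S3 2·20=40, R→S4 3·18=54, S→S3 2·24=48, T→S2 5·8=40, U→S4 3·4=12, V→S2 3·6=18, W→S6 3·11=33. Service 371; fixed 83; total 454.
{S1, S3, S4, S5, S6}: P→S1 7·18=126, Q→S3 2·20=40, R→S4 3·18=54, S→S3 2·24=48, T→S4 6·8=48, U→S4 3·4=12, V→S1 5·6=30, W→S6 3·11=33. Service 391; fixed 68; total 459.
{S1, S2, S3, S4, S5, S6}: service 371 + fixed 91 = 462
No other subset beats 451.

Open S1, S3, S4 and S6; minimum total cost 451.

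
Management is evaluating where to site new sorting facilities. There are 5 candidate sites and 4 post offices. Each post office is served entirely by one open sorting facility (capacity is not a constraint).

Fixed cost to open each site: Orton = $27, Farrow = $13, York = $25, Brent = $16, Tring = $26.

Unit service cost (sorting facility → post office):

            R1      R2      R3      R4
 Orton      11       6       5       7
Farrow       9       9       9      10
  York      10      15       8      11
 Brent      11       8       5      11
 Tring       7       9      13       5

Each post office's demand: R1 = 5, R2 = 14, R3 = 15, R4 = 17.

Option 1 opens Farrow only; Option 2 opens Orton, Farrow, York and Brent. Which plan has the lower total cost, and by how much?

Option 2 is cheaper by 85.

Option 1: {Farrow}: R1→Farrow 9·5=45, R2→Farrow 9·14=126, R3→Farrow 9·15=135, R4→Farrow 10·17=170. Service 476; fixed 13; total 489.
Option 2: {Orton, Farrow, York, Brent}: R1→Farrow 9·5=45, R2→Orton 6·14=84, R3→Orton 5·15=75, R4→Orton 7·17=119. Service 323; fixed 81; total 404.
Difference: |489 − 404| = 85.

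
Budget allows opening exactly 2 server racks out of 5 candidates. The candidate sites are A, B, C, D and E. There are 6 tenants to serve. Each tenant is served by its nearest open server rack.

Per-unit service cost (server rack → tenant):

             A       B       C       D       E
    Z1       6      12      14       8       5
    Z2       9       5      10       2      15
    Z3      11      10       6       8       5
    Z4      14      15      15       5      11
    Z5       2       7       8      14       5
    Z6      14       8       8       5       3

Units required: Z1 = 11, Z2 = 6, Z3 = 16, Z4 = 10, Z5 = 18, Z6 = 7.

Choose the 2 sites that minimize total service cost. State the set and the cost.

Choose D and E; total service cost 308.

With exactly 2 open, each tenant uses its cheapest among the chosen.
{D, E}: Z1→E 5·11=55, Z2→D 2·6=12, Z3→E 5·16=80, Z4→D 5·10=50, Z5→E 5·18=90, Z6→E 3·7=21. Service cost 308.
{A, D}: service cost 327
{A, E}: service cost 356
Among all 10 size-2 choices, {D, E} is lowest.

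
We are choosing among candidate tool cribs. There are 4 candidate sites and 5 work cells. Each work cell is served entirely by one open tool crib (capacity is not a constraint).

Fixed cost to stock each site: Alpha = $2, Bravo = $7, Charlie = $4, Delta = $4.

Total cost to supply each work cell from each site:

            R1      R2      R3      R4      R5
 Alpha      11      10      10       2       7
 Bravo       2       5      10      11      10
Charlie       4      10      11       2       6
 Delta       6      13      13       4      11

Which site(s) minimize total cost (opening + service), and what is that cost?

For any fixed open set, each work cell goes to its cheapest open site; total = fixed + service.
{Alpha, Bravo}: R1→Bravo 2, R2→Bravo 5, R3→Alpha 10, R4→Alpha 2, R5→Alpha 7. Service 26; fixed 9; total 35.
{Bravo, Charlie}: service 25 + fixed 11 = 36
{Charlie}: R1→Charlie 4, R2→Charlie 10, R3→Charlie 11, R4→Charlie 2, R5→Charlie 6. Service 33; fixed 4; total 37.
{Alpha, Bravo, Charlie, Delta}: R1→Bravo 2, R2→Bravo 5, R3→Alpha 10, R4→Alpha 2, R5→Charlie 6. Service 25; fixed 17; total 42.
(All 15 nonempty subsets were checked; Alpha and Bravo is lowest.)

Open Alpha and Bravo; minimum total cost 35.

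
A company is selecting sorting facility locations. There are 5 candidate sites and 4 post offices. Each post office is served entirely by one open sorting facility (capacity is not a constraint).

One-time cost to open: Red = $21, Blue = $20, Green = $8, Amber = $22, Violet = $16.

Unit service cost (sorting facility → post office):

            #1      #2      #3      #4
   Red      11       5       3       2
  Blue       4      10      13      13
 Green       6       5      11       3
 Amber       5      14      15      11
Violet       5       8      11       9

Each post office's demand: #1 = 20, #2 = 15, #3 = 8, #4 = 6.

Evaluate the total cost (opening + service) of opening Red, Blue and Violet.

Total cost: 248

Each post office is assigned to its cheapest site among the open ones.
{Red, Blue, Violet}: #1→Blue 4·20=80, #2→Red 5·15=75, #3→Red 3·8=24, #4→Red 2·6=12. Service 191; fixed 57; total 248.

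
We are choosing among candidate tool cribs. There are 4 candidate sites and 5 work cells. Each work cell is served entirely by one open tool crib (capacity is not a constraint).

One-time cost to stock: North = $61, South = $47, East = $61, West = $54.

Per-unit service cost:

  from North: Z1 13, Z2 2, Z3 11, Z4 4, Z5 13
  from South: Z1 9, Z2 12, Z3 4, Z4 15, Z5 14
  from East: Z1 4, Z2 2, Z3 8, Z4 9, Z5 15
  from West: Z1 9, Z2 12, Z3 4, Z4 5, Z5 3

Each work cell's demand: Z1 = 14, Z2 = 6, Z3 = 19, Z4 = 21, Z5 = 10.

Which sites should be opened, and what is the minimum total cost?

Open East and West; minimum total cost 394.

For any fixed open set, each work cell goes to its cheapest open site; total = fixed + service.
{East, West}: Z1→East 4·14=56, Z2→East 2·6=12, Z3→West 4·19=76, Z4→West 5·21=105, Z5→West 3·10=30. Service 279; fixed 115; total 394.
{North, East, West}: service 258 + fixed 176 = 434
{South, East, West}: service 279 + fixed 162 = 441
{North, South, East, West}: service 258 + fixed 223 = 481
No other subset beats 394.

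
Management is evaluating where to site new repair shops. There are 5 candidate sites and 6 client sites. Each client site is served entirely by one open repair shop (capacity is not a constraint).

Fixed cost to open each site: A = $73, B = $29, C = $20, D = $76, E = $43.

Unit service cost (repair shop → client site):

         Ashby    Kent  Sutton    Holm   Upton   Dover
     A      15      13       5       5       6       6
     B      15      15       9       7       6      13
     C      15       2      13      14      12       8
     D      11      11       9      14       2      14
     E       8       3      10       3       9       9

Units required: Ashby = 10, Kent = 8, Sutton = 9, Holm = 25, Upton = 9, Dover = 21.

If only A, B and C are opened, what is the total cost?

Each client site is assigned to its cheapest site among the open ones.
{A, B, C}: Ashby→A 15·10=150, Kent→C 2·8=16, Sutton→A 5·9=45, Holm→A 5·25=125, Upton→A 6·9=54, Dover→A 6·21=126. Service 516; fixed 122; total 638.

Total cost: 638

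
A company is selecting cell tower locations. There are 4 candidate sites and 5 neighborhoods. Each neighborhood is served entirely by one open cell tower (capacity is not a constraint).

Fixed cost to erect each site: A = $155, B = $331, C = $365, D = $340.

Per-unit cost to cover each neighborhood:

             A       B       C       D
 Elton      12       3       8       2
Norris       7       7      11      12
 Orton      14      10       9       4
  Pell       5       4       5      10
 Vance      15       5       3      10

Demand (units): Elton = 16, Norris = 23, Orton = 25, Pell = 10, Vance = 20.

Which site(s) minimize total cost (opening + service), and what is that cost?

For any fixed open set, each neighborhood goes to its cheapest open site; total = fixed + service.
{B}: Elton→B 3·16=48, Norris→B 7·23=161, Orton→B 10·25=250, Pell→B 4·10=40, Vance→B 5·20=100. Service 599; fixed 331; total 930.
{A, D}: service 543 + fixed 495 = 1038
{D}: Elton→D 2·16=32, Norris→D 12·23=276, Orton→D 4·25=100, Pell→D 10·10=100, Vance→D 10·20=200. Service 708; fixed 340; total 1048.
{A, B, C, D}: service 393 + fixed 1191 = 1584
(All 15 nonempty subsets were checked; B only is lowest.)

Open B only; minimum total cost 930.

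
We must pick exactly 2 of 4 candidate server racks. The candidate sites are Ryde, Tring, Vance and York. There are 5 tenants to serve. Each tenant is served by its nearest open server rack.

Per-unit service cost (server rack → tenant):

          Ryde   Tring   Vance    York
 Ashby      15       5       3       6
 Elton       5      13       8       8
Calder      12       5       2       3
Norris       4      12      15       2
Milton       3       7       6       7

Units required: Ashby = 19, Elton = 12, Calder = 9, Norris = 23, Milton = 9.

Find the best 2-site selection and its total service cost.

Choose Ryde and Vance; total service cost 254.

With exactly 2 open, each tenant uses its cheapest among the chosen.
{Ryde, Vance}: Ashby→Vance 3·19=57, Elton→Ryde 5·12=60, Calder→Vance 2·9=18, Norris→Ryde 4·23=92, Milton→Ryde 3·9=27. Service cost 254.
{Vance, York}: service cost 271
{Ryde, York}: service cost 274
Among all 6 size-2 choices, {Ryde, Vance} is lowest.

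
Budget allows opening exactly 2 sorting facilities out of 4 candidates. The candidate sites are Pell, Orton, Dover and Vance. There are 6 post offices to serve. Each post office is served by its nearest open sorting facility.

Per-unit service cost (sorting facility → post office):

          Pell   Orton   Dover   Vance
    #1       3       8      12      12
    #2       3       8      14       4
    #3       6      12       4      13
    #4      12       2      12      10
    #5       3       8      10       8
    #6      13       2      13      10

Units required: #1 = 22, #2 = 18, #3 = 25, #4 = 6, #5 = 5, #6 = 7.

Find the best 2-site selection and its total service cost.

Choose Pell and Orton; total service cost 311.

With exactly 2 open, each post office uses its cheapest among the chosen.
{Pell, Orton}: #1→Pell 3·22=66, #2→Pell 3·18=54, #3→Pell 6·25=150, #4→Orton 2·6=12, #5→Pell 3·5=15, #6→Orton 2·7=14. Service cost 311.
{Pell, Dover}: service cost 398
{Pell, Vance}: service cost 415
Among all 6 size-2 choices, {Pell, Orton} is lowest.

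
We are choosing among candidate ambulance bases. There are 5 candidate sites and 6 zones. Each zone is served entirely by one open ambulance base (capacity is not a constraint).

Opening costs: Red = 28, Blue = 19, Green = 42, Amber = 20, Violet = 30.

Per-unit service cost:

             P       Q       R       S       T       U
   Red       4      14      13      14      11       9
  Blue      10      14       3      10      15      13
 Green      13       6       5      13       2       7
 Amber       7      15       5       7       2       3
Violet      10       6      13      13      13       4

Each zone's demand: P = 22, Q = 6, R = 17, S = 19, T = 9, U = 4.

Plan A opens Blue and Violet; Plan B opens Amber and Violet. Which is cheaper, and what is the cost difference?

Plan A: {Blue, Violet}: P→Blue 10·22=220, Q→Violet 6·6=36, R→Blue 3·17=51, S→Blue 10·19=190, T→Violet 13·9=117, U→Violet 4·4=16. Service 630; fixed 49; total 679.
Plan B: {Amber, Violet}: P→Amber 7·22=154, Q→Violet 6·6=36, R→Amber 5·17=85, S→Amber 7·19=133, T→Amber 2·9=18, U→Amber 3·4=12. Service 438; fixed 50; total 488.
Difference: |679 − 488| = 191.

Plan B is cheaper by 191.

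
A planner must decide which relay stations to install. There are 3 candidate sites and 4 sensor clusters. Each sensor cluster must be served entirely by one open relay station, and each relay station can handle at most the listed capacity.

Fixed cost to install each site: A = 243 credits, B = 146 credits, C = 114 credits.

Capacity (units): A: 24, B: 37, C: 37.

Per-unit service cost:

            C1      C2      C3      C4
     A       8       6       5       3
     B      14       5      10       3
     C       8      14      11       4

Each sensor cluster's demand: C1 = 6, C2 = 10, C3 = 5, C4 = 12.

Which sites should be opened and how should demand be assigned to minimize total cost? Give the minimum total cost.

Open {B}: C1→B 14·6=84, C2→B 5·10=50, C3→B 10·5=50, C4→B 3·12=36.
Loads: B carries 33/37. Service 220; fixed 146; total 366.
Next best feasible plan costs 405.

Minimum total cost: 366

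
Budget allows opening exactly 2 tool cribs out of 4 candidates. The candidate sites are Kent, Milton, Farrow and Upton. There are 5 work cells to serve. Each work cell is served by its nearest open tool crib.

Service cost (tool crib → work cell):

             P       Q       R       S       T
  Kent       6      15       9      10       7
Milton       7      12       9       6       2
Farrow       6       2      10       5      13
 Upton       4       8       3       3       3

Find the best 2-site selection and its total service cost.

Choose Farrow and Upton; total service cost 15.

With exactly 2 open, each work cell uses its cheapest among the chosen.
{Farrow, Upton}: P→Upton 4, Q→Farrow 2, R→Upton 3, S→Upton 3, T→Upton 3. Service cost 15.
{Milton, Upton}: service cost 20
{Kent, Upton}: service cost 21
Among all 6 size-2 choices, {Farrow, Upton} is lowest.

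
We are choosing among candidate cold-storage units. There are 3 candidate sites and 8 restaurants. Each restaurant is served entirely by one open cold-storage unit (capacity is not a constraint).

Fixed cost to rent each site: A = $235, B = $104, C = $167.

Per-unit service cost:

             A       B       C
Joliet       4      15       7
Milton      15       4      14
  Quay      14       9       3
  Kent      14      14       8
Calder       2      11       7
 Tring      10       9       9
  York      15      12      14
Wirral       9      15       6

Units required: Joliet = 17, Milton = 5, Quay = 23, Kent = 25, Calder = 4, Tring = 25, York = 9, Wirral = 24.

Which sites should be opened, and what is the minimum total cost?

For any fixed open set, each restaurant goes to its cheapest open site; total = fixed + service.
{C}: Joliet→C 7·17=119, Milton→C 14·5=70, Quay→C 3·23=69, Kent→C 8·25=200, Calder→C 7·4=28, Tring→C 9·25=225, York→C 14·9=126, Wirral→C 6·24=144. Service 981; fixed 167; total 1148.
{B, C}: Joliet→C 7·17=119, Milton→B 4·5=20, Quay→C 3·23=69, Kent→C 8·25=200, Calder→C 7·4=28, Tring→B 9·25=225, York→B 12·9=108, Wirral→C 6·24=144. Service 913; fixed 271; total 1184.
{A, C}: Joliet→A 4·17=68, Milton→C 14·5=70, Quay→C 3·23=69, Kent→C 8·25=200, Calder→A 2·4=8, Tring→C 9·25=225, York→C 14·9=126, Wirral→C 6·24=144. Service 910; fixed 402; total 1312.
{A, B, C}: Joliet→A 4·17=68, Milton→B 4·5=20, Quay→C 3·23=69, Kent→C 8·25=200, Calder→A 2·4=8, Tring→B 9·25=225, York→B 12·9=108, Wirral→C 6·24=144. Service 842; fixed 506; total 1348.
No other subset beats 1148.

Open C only; minimum total cost 1148.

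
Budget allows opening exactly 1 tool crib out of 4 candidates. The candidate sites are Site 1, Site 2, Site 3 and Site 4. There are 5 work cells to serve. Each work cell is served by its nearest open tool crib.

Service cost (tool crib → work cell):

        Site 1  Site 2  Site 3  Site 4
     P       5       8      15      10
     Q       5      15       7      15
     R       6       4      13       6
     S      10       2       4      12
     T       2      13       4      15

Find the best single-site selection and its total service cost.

With exactly 1 open, each work cell uses its cheapest among the chosen.
{Site 1}: P→Site 1 5, Q→Site 1 5, R→Site 1 6, S→Site 1 10, T→Site 1 2. Service cost 28.
{Site 2}: service cost 42
{Site 3}: service cost 43
Among all 4 size-1 choices, {Site 1} is lowest.

Choose Site 1 only; total service cost 28.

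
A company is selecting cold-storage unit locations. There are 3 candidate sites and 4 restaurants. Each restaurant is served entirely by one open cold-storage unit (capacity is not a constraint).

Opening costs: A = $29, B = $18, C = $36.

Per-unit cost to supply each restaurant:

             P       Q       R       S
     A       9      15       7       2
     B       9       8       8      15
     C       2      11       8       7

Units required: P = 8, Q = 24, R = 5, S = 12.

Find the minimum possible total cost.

Minimum total cost: 350

For any fixed open set, each restaurant goes to its cheapest open site; total = fixed + service.
{A, B, C}: P→C 2·8=16, Q→B 8·24=192, R→A 7·5=35, S→A 2·12=24. Service 267; fixed 83; total 350.
{A, B}: service 323 + fixed 47 = 370
{B, C}: P→C 2·8=16, Q→B 8·24=192, R→B 8·5=40, S→C 7·12=84. Service 332; fixed 54; total 386.
{B}: service 484 + fixed 18 = 502
No other subset beats 350.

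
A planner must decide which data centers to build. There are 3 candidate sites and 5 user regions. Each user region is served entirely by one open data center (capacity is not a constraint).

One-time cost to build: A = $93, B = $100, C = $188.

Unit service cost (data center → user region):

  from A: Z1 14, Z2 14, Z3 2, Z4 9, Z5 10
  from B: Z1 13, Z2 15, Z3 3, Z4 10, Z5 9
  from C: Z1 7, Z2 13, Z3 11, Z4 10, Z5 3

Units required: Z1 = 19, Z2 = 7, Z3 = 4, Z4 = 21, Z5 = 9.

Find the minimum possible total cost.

Minimum total cost: 693

For any fixed open set, each user region goes to its cheapest open site; total = fixed + service.
{C}: Z1→C 7·19=133, Z2→C 13·7=91, Z3→C 11·4=44, Z4→C 10·21=210, Z5→C 3·9=27. Service 505; fixed 188; total 693.
{A, C}: service 448 + fixed 281 = 729
{A}: service 651 + fixed 93 = 744
{A, B, C}: Z1→C 7·19=133, Z2→C 13·7=91, Z3→A 2·4=8, Z4→A 9·21=189, Z5→C 3·9=27. Service 448; fixed 381; total 829.
(All 7 nonempty subsets were checked; C only is lowest.)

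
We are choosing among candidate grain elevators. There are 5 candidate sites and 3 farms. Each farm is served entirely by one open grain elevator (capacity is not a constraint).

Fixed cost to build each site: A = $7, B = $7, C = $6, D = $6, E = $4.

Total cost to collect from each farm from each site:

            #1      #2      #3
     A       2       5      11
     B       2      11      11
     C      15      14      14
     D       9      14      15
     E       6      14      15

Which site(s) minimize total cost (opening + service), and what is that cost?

Open A only; minimum total cost 25.

For any fixed open set, each farm goes to its cheapest open site; total = fixed + service.
{A}: #1→A 2, #2→A 5, #3→A 11. Service 18; fixed 7; total 25.
{A, E}: service 18 + fixed 11 = 29
{A, C}: service 18 + fixed 13 = 31
{A, B, C, D, E}: service 18 + fixed 30 = 48
No other subset beats 25.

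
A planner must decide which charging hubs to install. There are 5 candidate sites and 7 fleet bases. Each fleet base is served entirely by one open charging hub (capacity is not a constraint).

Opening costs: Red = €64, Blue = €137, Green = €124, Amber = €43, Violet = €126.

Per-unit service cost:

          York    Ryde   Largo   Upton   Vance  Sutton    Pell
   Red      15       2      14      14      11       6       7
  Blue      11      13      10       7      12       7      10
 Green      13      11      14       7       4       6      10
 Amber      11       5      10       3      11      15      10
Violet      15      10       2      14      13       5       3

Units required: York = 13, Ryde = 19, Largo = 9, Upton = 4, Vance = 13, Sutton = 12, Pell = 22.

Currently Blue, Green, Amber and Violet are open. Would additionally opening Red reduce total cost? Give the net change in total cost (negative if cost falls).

No — net change +7 (cost rises by 7).

Current service cost with {Blue, Green, Amber, Violet}: 446.
Adding Red: each fleet base re-picks its cheapest; new service cost 389, saving 57.
Extra fixed cost: 64. Net change = 64 − 57 = 7.
(Totals: 876 → 883.)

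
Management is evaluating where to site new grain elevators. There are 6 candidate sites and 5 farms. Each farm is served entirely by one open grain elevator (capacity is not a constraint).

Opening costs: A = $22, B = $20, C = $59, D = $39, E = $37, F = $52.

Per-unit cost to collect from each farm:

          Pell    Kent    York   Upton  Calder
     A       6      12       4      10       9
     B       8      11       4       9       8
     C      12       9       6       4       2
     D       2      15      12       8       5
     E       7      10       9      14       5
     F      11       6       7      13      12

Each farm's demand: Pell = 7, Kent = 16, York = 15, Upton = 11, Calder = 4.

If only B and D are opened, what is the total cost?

Each farm is assigned to its cheapest site among the open ones.
{B, D}: Pell→D 2·7=14, Kent→B 11·16=176, York→B 4·15=60, Upton→D 8·11=88, Calder→D 5·4=20. Service 358; fixed 59; total 417.

Total cost: 417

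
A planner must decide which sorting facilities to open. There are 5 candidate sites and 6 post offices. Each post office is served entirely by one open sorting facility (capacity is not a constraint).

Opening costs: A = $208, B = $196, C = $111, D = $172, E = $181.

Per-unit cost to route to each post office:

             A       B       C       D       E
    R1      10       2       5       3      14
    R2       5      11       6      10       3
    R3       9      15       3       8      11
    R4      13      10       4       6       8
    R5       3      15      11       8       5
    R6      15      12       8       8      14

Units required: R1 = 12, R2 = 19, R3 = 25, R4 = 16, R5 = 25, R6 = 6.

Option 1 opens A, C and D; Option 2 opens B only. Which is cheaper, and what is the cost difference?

Option 1 is cheaper by 527.

Option 1: {A, C, D}: R1→D 3·12=36, R2→A 5·19=95, R3→C 3·25=75, R4→C 4·16=64, R5→A 3·25=75, R6→C 8·6=48. Service 393; fixed 491; total 884.
Option 2: {B}: R1→B 2·12=24, R2→B 11·19=209, R3→B 15·25=375, R4→B 10·16=160, R5→B 15·25=375, R6→B 12·6=72. Service 1215; fixed 196; total 1411.
Difference: |884 − 1411| = 527.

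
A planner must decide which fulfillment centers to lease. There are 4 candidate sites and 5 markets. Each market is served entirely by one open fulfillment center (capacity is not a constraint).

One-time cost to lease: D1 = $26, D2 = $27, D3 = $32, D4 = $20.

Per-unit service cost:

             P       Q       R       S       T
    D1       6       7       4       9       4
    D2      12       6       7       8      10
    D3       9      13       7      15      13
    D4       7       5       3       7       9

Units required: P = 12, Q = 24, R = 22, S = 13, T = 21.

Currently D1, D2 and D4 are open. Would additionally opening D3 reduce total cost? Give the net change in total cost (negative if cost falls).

Current service cost with {D1, D2, D4}: 433.
Adding D3: each market re-picks its cheapest; new service cost 433, saving 0.
Extra fixed cost: 32. Net change = 32 − 0 = 32.
(Totals: 506 → 538.)

No — net change +32 (cost rises by 32).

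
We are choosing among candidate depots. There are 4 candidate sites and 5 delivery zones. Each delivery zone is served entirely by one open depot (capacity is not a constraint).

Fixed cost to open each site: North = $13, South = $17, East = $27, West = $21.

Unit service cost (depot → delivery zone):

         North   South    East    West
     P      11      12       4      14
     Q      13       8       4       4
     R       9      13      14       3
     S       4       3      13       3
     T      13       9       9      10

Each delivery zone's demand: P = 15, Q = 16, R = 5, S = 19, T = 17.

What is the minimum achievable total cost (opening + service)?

For any fixed open set, each delivery zone goes to its cheapest open site; total = fixed + service.
{East, West}: P→East 4·15=60, Q→East 4·16=64, R→West 3·5=15, S→West 3·19=57, T→East 9·17=153. Service 349; fixed 48; total 397.
{North, East, West}: P→East 4·15=60, Q→East 4·16=64, R→West 3·5=15, S→West 3·19=57, T→East 9·17=153. Service 349; fixed 61; total 410.
{South, East, West}: service 349 + fixed 65 = 414
{North, South, East, West}: P→East 4·15=60, Q→East 4·16=64, R→West 3·5=15, S→South 3·19=57, T→South 9·17=153. Service 349; fixed 78; total 427.
(All 15 nonempty subsets were checked; East and West is lowest.)

Minimum total cost: 397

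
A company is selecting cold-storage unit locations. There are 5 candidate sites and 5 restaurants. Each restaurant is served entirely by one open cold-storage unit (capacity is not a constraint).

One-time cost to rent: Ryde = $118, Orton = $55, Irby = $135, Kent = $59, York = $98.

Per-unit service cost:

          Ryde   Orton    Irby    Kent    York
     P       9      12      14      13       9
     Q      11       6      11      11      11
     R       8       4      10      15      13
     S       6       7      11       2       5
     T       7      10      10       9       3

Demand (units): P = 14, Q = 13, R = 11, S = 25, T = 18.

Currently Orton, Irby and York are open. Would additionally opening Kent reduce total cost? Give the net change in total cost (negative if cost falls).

Current service cost with {Orton, Irby, York}: 427.
Adding Kent: each restaurant re-picks its cheapest; new service cost 352, saving 75.
Extra fixed cost: 59. Net change = 59 − 75 = -16.
(Totals: 715 → 699.)

Yes — net change −16 (cost falls by 16).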